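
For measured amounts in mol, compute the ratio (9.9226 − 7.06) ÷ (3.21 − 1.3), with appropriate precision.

1.5

9.9226 − 7.06 = 2.8626, limited to 2 d.p. → 3 s.f.; 3.21 − 1.3 = 1.91, limited to 1 d.p. → 2 s.f.
Carrying full precision, 2.8626 ÷ 1.91 = 1.4987434555…; keep min(3, 2) = 2 s.f.
Rounded to 2 significant figures: 1.5.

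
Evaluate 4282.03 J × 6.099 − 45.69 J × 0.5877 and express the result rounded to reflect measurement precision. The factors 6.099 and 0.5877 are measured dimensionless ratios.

2.609 × 10⁴ J

4282.03 × 6.099 = 26116.10097 → 2.612 × 10⁴ J (4 s.f., last digit at the 10^1 place).
45.69 × 0.5877 = 26.852013 → 26.85 J (4 s.f., last digit at the 10^-2 place).
Difference: 26089.248957 J; keep the coarser place, 10^1.
Result: 2.609 × 10⁴ J.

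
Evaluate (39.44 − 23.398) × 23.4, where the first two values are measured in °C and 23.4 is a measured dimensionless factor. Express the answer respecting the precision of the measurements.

375 °C

39.44 °C − 23.398 °C = 16.042 °C; the difference is limited to 2 decimal places (4 s.f.).
Carrying full precision, 16.042 × 23.4 = 375.3828 °C; 23.4 has 3 s.f., so the result keeps min(4, 3) = 3 s.f.
Rounded to 3 significant figures: 375 °C.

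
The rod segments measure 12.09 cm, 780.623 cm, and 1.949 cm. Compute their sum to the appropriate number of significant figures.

12.09 cm + 780.623 cm + 1.949 cm = 794.662 cm.
Addition/subtraction keeps the fewest decimal places: 12.09 → 2 decimal places, 780.623 → 3 decimal places, 1.949 → 3 decimal places; limit is 2.
Rounded to 2 decimal places: 794.66 cm.

794.66 cm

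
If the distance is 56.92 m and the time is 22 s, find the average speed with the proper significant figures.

2.6 m/s

average speed = 56.92 m ÷ 22 s = 2.58727272727… m/s.
56.92 has 4 significant figures; 22 has 2.
Division/multiplication keeps the fewest: 2 significant figures.
Rounded: 2.6 m/s.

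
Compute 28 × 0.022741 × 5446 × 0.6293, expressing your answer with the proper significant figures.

28 × 0.022741 × 5446 × 0.6293 = 2182.24224231…
Multiplication/division keeps the fewest significant figures: 28 → 2 s.f., 0.022741 → 5 s.f., 5446 → 4 s.f., 0.6293 → 4 s.f.; limit is 2.
Rounded to 2 significant figures: 2.2 × 10³.

2.2 × 10³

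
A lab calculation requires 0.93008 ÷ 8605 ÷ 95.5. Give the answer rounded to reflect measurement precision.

0.93008 ÷ 8605 ÷ 95.5 = 0.00000113179053941…
Multiplication/division keeps the fewest significant figures: 0.93008 → 5 s.f., 8605 → 4 s.f., 95.5 → 3 s.f.; limit is 3.
Rounded to 3 significant figures: 1.13 × 10⁻⁶.

1.13 × 10⁻⁶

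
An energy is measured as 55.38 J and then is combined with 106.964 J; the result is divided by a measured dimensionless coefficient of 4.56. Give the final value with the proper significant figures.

35.6 J

55.38 J + 106.964 J = 162.344 J; the sum is limited to 2 decimal places (5 s.f.).
Carrying full precision, 162.344 ÷ 4.56 = 35.601754386… J; 4.56 has 3 s.f., so the result keeps min(5, 3) = 3 s.f.
Rounded to 3 significant figures: 35.6 J.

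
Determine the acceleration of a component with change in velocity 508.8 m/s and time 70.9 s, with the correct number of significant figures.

acceleration = 508.8 m/s ÷ 70.9 s = 7.17630465444… m/s².
508.8 has 4 significant figures; 70.9 has 3.
Division/multiplication keeps the fewest: 3 significant figures.
Rounded: 7.18 m/s².

7.18 m/s²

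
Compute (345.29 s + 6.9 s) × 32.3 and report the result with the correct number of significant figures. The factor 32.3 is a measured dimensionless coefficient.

1.14 × 10^4 s

345.29 s + 6.9 s = 352.19 s; the sum is limited to 1 decimal place (4 s.f.).
Carrying full precision, 352.19 × 32.3 = 11375.737 s; 32.3 has 3 s.f., so the result keeps min(4, 3) = 3 s.f.
Rounded to 3 significant figures: 1.14 × 10^4 s.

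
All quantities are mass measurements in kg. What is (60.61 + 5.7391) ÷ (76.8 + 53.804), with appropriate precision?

0.5080

60.61 + 5.7391 = 66.3491, limited to 2 d.p. → 4 s.f.; 76.8 + 53.804 = 130.604, limited to 1 d.p. → 4 s.f.
Carrying full precision, 66.3491 ÷ 130.604 = 0.508017365471…; keep min(4, 4) = 4 s.f.
Rounded to 4 significant figures: 0.5080.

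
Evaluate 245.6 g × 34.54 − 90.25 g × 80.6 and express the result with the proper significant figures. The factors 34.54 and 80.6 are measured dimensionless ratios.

245.6 × 34.54 = 8483.024 → 8483 g (4 s.f., last digit at the 10^0 place).
90.25 × 80.6 = 7274.15 → 7.27 × 10³ g (3 s.f., last digit at the 10^1 place).
Difference: 1208.874 g; keep the coarser place, 10^1.
Result: 1.21 × 10³ g.

1.21 × 10³ g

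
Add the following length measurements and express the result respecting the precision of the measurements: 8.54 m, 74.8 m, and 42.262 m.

8.54 m + 74.8 m + 42.262 m = 125.602 m.
Addition/subtraction keeps the fewest decimal places: 8.54 → 2 decimal places, 74.8 → 1 decimal place, 42.262 → 3 decimal places; limit is 1.
Rounded to 1 decimal place: 125.6 m.

125.6 m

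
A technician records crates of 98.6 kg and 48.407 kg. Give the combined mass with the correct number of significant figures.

98.6 kg + 48.407 kg = 147.007 kg.
Addition/subtraction keeps the fewest decimal places: 98.6 → 1 decimal place, 48.407 → 3 decimal places; limit is 1.
Rounded to 1 decimal place: 147.0 kg.

147.0 kg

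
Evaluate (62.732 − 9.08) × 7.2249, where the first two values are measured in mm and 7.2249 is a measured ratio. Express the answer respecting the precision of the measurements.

62.732 mm − 9.08 mm = 53.652 mm; the difference is limited to 2 decimal places (4 s.f.).
Carrying full precision, 53.652 × 7.2249 = 387.6303348 mm; 7.2249 has 5 s.f., so the result keeps min(4, 5) = 4 s.f.
Rounded to 4 significant figures: 387.6 mm.

387.6 mm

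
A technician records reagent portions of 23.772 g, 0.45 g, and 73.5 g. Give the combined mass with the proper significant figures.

23.772 g + 0.45 g + 73.5 g = 97.722 g.
Addition/subtraction keeps the fewest decimal places: 23.772 → 3 decimal places, 0.45 → 2 decimal places, 73.5 → 1 decimal place; limit is 1.
Rounded to 1 decimal place: 97.7 g.

97.7 g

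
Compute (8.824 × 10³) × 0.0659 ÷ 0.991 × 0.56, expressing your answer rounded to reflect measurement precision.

(8.824 × 10³) × 0.0659 ÷ 0.991 × 0.56 = 328.598280525…
Multiplication/division keeps the fewest significant figures: 8.824 × 10³ → 4 s.f., 0.0659 → 3 s.f., 0.991 → 3 s.f., 0.56 → 2 s.f.; limit is 2.
Rounded to 2 significant figures: 3.3 × 10².

3.3 × 10²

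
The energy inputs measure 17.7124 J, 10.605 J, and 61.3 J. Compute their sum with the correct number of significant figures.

89.6 J

17.7124 J + 10.605 J + 61.3 J = 89.6174 J.
Addition/subtraction keeps the fewest decimal places: 17.7124 → 4 decimal places, 10.605 → 3 decimal places, 61.3 → 1 decimal place; limit is 1.
Rounded to 1 decimal place: 89.6 J.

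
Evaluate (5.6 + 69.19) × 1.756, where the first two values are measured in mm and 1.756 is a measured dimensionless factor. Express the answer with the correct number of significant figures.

131 mm

5.6 mm + 69.19 mm = 74.79 mm; the sum is limited to 1 decimal place (3 s.f.).
Carrying full precision, 74.79 × 1.756 = 131.33124 mm; 1.756 has 4 s.f., so the result keeps min(3, 4) = 3 s.f.
Rounded to 3 significant figures: 131 mm.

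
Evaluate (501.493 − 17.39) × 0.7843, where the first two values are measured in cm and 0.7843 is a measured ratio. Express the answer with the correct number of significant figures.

379.7 cm

501.493 cm − 17.39 cm = 484.103 cm; the difference is limited to 2 decimal places (5 s.f.).
Carrying full precision, 484.103 × 0.7843 = 379.6819829 cm; 0.7843 has 4 s.f., so the result keeps min(5, 4) = 4 s.f.
Rounded to 4 significant figures: 379.7 cm.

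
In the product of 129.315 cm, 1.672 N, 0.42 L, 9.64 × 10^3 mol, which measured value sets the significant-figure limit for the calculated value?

0.42 L

129.315 cm → 6 s.f.; 1.672 N → 4 s.f.; 0.42 L → 2 s.f.; 9.64 × 10^3 mol → 3 s.f.
The fewest is 2 significant figures, from 0.42 L.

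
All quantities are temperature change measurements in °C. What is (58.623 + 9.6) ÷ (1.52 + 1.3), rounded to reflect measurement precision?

24

58.623 + 9.6 = 68.223, limited to 1 d.p. → 3 s.f.; 1.52 + 1.3 = 2.82, limited to 1 d.p. → 2 s.f.
Carrying full precision, 68.223 ÷ 2.82 = 24.1925531915…; keep min(3, 2) = 2 s.f.
Rounded to 2 significant figures: 24.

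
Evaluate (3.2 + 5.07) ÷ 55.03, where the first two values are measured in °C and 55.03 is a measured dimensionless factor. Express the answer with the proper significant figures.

0.15 °C

3.2 °C + 5.07 °C = 8.27 °C; the sum is limited to 1 decimal place (2 s.f.).
Carrying full precision, 8.27 ÷ 55.03 = 0.150281664547… °C; 55.03 has 4 s.f., so the result keeps min(2, 4) = 2 s.f.
Rounded to 2 significant figures: 0.15 °C.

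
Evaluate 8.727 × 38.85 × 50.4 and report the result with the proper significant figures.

8.727 × 38.85 × 50.4 = 17087.81508
Multiplication/division keeps the fewest significant figures: 8.727 → 4 s.f., 38.85 → 4 s.f., 50.4 → 3 s.f.; limit is 3.
Rounded to 3 significant figures: 1.71 × 10⁴.

1.71 × 10⁴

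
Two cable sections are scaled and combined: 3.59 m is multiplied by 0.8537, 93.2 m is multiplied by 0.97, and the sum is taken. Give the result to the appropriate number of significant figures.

3.59 × 0.8537 = 3.064783 → 3.06 m (3 s.f., last digit at the 10^-2 place).
93.2 × 0.97 = 90.404 → 9.0 × 10¹ m (2 s.f., last digit at the 10^0 place).
Sum: 93.468783 m; keep the coarser place, 10^0.
Result: 93 m.

93 m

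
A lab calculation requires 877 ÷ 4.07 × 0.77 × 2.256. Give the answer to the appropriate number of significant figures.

3.7 × 10²

877 ÷ 4.07 × 0.77 × 2.256 = 374.313081081…
Multiplication/division keeps the fewest significant figures: 877 → 3 s.f., 4.07 → 3 s.f., 0.77 → 2 s.f., 2.256 → 4 s.f.; limit is 2.
Rounded to 2 significant figures: 3.7 × 10².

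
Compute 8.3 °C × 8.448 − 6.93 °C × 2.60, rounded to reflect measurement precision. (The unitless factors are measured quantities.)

52 °C

8.3 × 8.448 = 70.1184 → 70. °C (2 s.f., last digit at the 10^0 place).
6.93 × 2.60 = 18.018 → 18.0 °C (3 s.f., last digit at the 10^-1 place).
Difference: 52.1004 °C; keep the coarser place, 10^0.
Result: 52 °C.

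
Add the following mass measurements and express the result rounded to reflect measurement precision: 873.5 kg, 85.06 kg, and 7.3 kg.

873.5 kg + 85.06 kg + 7.3 kg = 965.86 kg.
Addition/subtraction keeps the fewest decimal places: 873.5 → 1 decimal place, 85.06 → 2 decimal places, 7.3 → 1 decimal place; limit is 1.
Rounded to 1 decimal place: 965.9 kg.

965.9 kg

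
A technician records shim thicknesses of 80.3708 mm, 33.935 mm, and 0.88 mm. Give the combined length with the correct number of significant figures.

80.3708 mm + 33.935 mm + 0.88 mm = 115.1858 mm.
Addition/subtraction keeps the fewest decimal places: 80.3708 → 4 decimal places, 33.935 → 3 decimal places, 0.88 → 2 decimal places; limit is 2.
Rounded to 2 decimal places: 115.19 mm.

115.19 mm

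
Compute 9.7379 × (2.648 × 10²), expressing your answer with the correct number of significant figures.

2579

9.7379 × (2.648 × 10²) = 2578.59592
Multiplication/division keeps the fewest significant figures: 9.7379 → 5 s.f., 2.648 × 10² → 4 s.f.; limit is 4.
Rounded to 4 significant figures: 2579.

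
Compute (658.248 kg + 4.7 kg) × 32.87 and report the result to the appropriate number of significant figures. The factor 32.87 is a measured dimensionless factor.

2.179 × 10^4 kg

658.248 kg + 4.7 kg = 662.948 kg; the sum is limited to 1 decimal place (4 s.f.).
Carrying full precision, 662.948 × 32.87 = 21791.10076 kg; 32.87 has 4 s.f., so the result keeps min(4, 4) = 4 s.f.
Rounded to 4 significant figures: 2.179 × 10^4 kg.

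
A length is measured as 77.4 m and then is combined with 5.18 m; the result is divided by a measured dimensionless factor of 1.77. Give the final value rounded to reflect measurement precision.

77.4 m + 5.18 m = 82.58 m; the sum is limited to 1 decimal place (3 s.f.).
Carrying full precision, 82.58 ÷ 1.77 = 46.6553672316… m; 1.77 has 3 s.f., so the result keeps min(3, 3) = 3 s.f.
Rounded to 3 significant figures: 46.7 m.

46.7 m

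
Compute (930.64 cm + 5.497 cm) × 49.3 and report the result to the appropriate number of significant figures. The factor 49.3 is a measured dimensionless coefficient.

4.62 × 10⁴ cm

930.64 cm + 5.497 cm = 936.137 cm; the sum is limited to 2 decimal places (5 s.f.).
Carrying full precision, 936.137 × 49.3 = 46151.5541 cm; 49.3 has 3 s.f., so the result keeps min(5, 3) = 3 s.f.
Rounded to 3 significant figures: 4.62 × 10⁴ cm.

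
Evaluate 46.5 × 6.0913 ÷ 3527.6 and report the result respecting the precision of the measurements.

0.0803

46.5 × 6.0913 ÷ 3527.6 = 0.0802940951355…
Multiplication/division keeps the fewest significant figures: 46.5 → 3 s.f., 6.0913 → 5 s.f., 3527.6 → 5 s.f.; limit is 3.
Rounded to 3 significant figures: 0.0803.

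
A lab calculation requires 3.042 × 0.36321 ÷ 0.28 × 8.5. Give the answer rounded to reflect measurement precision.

34

3.042 × 0.36321 ÷ 0.28 × 8.5 = 33.5411463214…
Multiplication/division keeps the fewest significant figures: 3.042 → 4 s.f., 0.36321 → 5 s.f., 0.28 → 2 s.f., 8.5 → 2 s.f.; limit is 2.
Rounded to 2 significant figures: 34.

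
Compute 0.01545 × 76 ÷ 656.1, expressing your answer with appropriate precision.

0.01545 × 76 ÷ 656.1 = 0.00178966620942…
Multiplication/division keeps the fewest significant figures: 0.01545 → 4 s.f., 76 → 2 s.f., 656.1 → 4 s.f.; limit is 2.
Rounded to 2 significant figures: 0.0018.

0.0018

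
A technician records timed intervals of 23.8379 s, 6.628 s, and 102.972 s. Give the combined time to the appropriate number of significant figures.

23.8379 s + 6.628 s + 102.972 s = 133.4379 s.
Addition/subtraction keeps the fewest decimal places: 23.8379 → 4 decimal places, 6.628 → 3 decimal places, 102.972 → 3 decimal places; limit is 3.
Rounded to 3 decimal places: 133.438 s.

133.438 s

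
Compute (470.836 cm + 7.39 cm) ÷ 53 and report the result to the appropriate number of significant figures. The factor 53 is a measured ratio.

470.836 cm + 7.39 cm = 478.226 cm; the sum is limited to 2 decimal places (5 s.f.).
Carrying full precision, 478.226 ÷ 53 = 9.02313207547… cm; 53 has 2 s.f., so the result keeps min(5, 2) = 2 s.f.
Rounded to 2 significant figures: 9.0 cm.

9.0 cm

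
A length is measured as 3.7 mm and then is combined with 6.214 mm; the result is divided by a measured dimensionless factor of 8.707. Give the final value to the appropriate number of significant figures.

1.1 mm

3.7 mm + 6.214 mm = 9.914 mm; the sum is limited to 1 decimal place (2 s.f.).
Carrying full precision, 9.914 ÷ 8.707 = 1.13862409556… mm; 8.707 has 4 s.f., so the result keeps min(2, 4) = 2 s.f.
Rounded to 2 significant figures: 1.1 mm.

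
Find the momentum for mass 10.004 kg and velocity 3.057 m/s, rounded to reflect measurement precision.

30.58 kg·m/s

momentum = 10.004 kg × 3.057 m/s = 30.582228 kg·m/s.
10.004 has 5 significant figures; 3.057 has 4.
Division/multiplication keeps the fewest: 4 significant figures.
Rounded: 30.58 kg·m/s.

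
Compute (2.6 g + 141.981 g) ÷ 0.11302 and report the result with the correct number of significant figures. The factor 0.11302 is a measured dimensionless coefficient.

2.6 g + 141.981 g = 144.581 g; the sum is limited to 1 decimal place (4 s.f.).
Carrying full precision, 144.581 ÷ 0.11302 = 1279.25145992… g; 0.11302 has 5 s.f., so the result keeps min(4, 5) = 4 s.f.
Rounded to 4 significant figures: 1279 g.

1279 g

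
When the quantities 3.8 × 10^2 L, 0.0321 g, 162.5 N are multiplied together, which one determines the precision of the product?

3.8 × 10^2 L → 2 s.f.; 0.0321 g → 3 s.f.; 162.5 N → 4 s.f.
The fewest is 2 significant figures, from 3.8 × 10^2 L.

3.8 × 10^2 L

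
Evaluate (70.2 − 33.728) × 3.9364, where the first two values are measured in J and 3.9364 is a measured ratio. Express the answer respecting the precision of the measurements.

70.2 J − 33.728 J = 36.472 J; the difference is limited to 1 decimal place (3 s.f.).
Carrying full precision, 36.472 × 3.9364 = 143.5683808 J; 3.9364 has 5 s.f., so the result keeps min(3, 5) = 3 s.f.
Rounded to 3 significant figures: 1.44 × 10^2 J.

1.44 × 10^2 J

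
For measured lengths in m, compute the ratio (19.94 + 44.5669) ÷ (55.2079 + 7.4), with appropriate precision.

19.94 + 44.5669 = 64.5069, limited to 2 d.p. → 4 s.f.; 55.2079 + 7.4 = 62.6079, limited to 1 d.p. → 3 s.f.
Carrying full precision, 64.5069 ÷ 62.6079 = 1.03033163546…; keep min(4, 3) = 3 s.f.
Rounded to 3 significant figures: 1.03.

1.03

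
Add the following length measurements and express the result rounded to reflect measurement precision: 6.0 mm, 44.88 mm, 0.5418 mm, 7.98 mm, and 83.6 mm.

6.0 mm + 44.88 mm + 0.5418 mm + 7.98 mm + 83.6 mm = 143.0018 mm.
Addition/subtraction keeps the fewest decimal places: 6.0 → 1 decimal place, 44.88 → 2 decimal places, 0.5418 → 4 decimal places, 7.98 → 2 decimal places, 83.6 → 1 decimal place; limit is 1.
Rounded to 1 decimal place: 143.0 mm.

143.0 mm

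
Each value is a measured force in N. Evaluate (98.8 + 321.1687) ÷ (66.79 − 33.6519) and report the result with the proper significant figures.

12.67

98.8 + 321.1687 = 419.9687, limited to 1 d.p. → 4 s.f.; 66.79 − 33.6519 = 33.1381, limited to 2 d.p. → 4 s.f.
Carrying full precision, 419.9687 ÷ 33.1381 = 12.6732884505…; keep min(4, 4) = 4 s.f.
Rounded to 4 significant figures: 12.67.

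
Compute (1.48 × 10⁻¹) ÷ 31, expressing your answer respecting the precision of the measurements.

0.0048

(1.48 × 10⁻¹) ÷ 31 = 0.00477419354839…
Multiplication/division keeps the fewest significant figures: 1.48 × 10⁻¹ → 3 s.f., 31 → 2 s.f.; limit is 2.
Rounded to 2 significant figures: 0.0048.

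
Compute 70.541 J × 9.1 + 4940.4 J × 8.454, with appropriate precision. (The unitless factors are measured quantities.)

4.241 × 10^4 J

70.541 × 9.1 = 641.9231 → 6.4 × 10^2 J (2 s.f., last digit at the 10^1 place).
4940.4 × 8.454 = 41766.1416 → 4.177 × 10^4 J (4 s.f., last digit at the 10^1 place).
Sum: 42408.0647 J; keep the coarser place, 10^1.
Result: 4.241 × 10^4 J.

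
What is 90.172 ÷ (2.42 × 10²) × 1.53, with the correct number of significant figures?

90.172 ÷ (2.42 × 10²) × 1.53 = 0.570095702479…
Multiplication/division keeps the fewest significant figures: 90.172 → 5 s.f., 2.42 × 10² → 3 s.f., 1.53 → 3 s.f.; limit is 3.
Rounded to 3 significant figures: 5.70 × 10⁻¹.

5.70 × 10⁻¹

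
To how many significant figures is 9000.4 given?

5

9000.4: zeros between nonzero digits are significant.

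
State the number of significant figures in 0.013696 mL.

5

0.013696: leading zeros are not significant.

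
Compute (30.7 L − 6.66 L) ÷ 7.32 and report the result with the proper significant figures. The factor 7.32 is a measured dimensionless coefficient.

3.28 L

30.7 L − 6.66 L = 24.04 L; the difference is limited to 1 decimal place (3 s.f.).
Carrying full precision, 24.04 ÷ 7.32 = 3.28415300546… L; 7.32 has 3 s.f., so the result keeps min(3, 3) = 3 s.f.
Rounded to 3 significant figures: 3.28 L.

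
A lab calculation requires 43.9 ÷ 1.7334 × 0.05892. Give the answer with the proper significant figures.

43.9 ÷ 1.7334 × 0.05892 = 1.4922049152…
Multiplication/division keeps the fewest significant figures: 43.9 → 3 s.f., 1.7334 → 5 s.f., 0.05892 → 4 s.f.; limit is 3.
Rounded to 3 significant figures: 1.49.

1.49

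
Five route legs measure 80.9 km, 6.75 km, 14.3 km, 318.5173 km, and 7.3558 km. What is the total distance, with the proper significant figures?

427.8 km

80.9 km + 6.75 km + 14.3 km + 318.5173 km + 7.3558 km = 427.8231 km.
Addition/subtraction keeps the fewest decimal places: 80.9 → 1 decimal place, 6.75 → 2 decimal places, 14.3 → 1 decimal place, 318.5173 → 4 decimal places, 7.3558 → 4 decimal places; limit is 1.
Rounded to 1 decimal place: 427.8 km.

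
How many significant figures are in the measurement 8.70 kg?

3

8.70: trailing zeros after a decimal point are significant.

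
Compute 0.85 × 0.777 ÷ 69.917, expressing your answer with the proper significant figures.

0.85 × 0.777 ÷ 69.917 = 0.00944620049487…
Multiplication/division keeps the fewest significant figures: 0.85 → 2 s.f., 0.777 → 3 s.f., 69.917 → 5 s.f.; limit is 2.
Rounded to 2 significant figures: 0.0094.

0.0094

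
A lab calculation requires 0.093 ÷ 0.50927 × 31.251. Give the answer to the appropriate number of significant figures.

5.7

0.093 ÷ 0.50927 × 31.251 = 5.7068804367…
Multiplication/division keeps the fewest significant figures: 0.093 → 2 s.f., 0.50927 → 5 s.f., 31.251 → 5 s.f.; limit is 2.
Rounded to 2 significant figures: 5.7.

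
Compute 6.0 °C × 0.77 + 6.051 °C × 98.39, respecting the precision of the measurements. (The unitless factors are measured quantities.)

6.0 × 0.77 = 4.62 → 4.6 °C (2 s.f., last digit at the 10^-1 place).
6.051 × 98.39 = 595.35789 → 595.4 °C (4 s.f., last digit at the 10^-1 place).
Sum: 599.97789 °C; keep the coarser place, 10^-1.
Result: 600.0 °C.

600.0 °C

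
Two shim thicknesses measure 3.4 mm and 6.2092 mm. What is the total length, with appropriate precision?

9.6 mm

3.4 mm + 6.2092 mm = 9.6092 mm.
Addition/subtraction keeps the fewest decimal places: 3.4 → 1 decimal place, 6.2092 → 4 decimal places; limit is 1.
Rounded to 1 decimal place: 9.6 mm.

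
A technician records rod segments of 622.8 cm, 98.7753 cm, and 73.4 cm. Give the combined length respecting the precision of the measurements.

795.0 cm

622.8 cm + 98.7753 cm + 73.4 cm = 794.9753 cm.
Addition/subtraction keeps the fewest decimal places: 622.8 → 1 decimal place, 98.7753 → 4 decimal places, 73.4 → 1 decimal place; limit is 1.
Rounded to 1 decimal place: 795.0 cm.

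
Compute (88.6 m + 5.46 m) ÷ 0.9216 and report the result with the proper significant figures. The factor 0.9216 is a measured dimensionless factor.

88.6 m + 5.46 m = 94.06 m; the sum is limited to 1 decimal place (3 s.f.).
Carrying full precision, 94.06 ÷ 0.9216 = 102.061631944… m; 0.9216 has 4 s.f., so the result keeps min(3, 4) = 3 s.f.
Rounded to 3 significant figures: 102 m.

102 m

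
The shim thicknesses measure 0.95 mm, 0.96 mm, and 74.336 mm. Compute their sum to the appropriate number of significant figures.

0.95 mm + 0.96 mm + 74.336 mm = 76.246 mm.
Addition/subtraction keeps the fewest decimal places: 0.95 → 2 decimal places, 0.96 → 2 decimal places, 74.336 → 3 decimal places; limit is 2.
Rounded to 2 decimal places: 76.25 mm.

76.25 mm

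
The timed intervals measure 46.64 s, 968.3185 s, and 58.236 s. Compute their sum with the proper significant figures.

46.64 s + 968.3185 s + 58.236 s = 1073.1945 s.
Addition/subtraction keeps the fewest decimal places: 46.64 → 2 decimal places, 968.3185 → 4 decimal places, 58.236 → 3 decimal places; limit is 2.
Rounded to 2 decimal places: 1073.19 s.

1073.19 s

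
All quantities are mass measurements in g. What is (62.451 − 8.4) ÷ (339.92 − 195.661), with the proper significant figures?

0.375

62.451 − 8.4 = 54.051, limited to 1 d.p. → 3 s.f.; 339.92 − 195.661 = 144.259, limited to 2 d.p. → 5 s.f.
Carrying full precision, 54.051 ÷ 144.259 = 0.374680262583…; keep min(3, 5) = 3 s.f.
Rounded to 3 significant figures: 0.375.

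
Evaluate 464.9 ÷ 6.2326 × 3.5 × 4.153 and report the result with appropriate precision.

464.9 ÷ 6.2326 × 3.5 × 4.153 = 1084.2271203…
Multiplication/division keeps the fewest significant figures: 464.9 → 4 s.f., 6.2326 → 5 s.f., 3.5 → 2 s.f., 4.153 → 4 s.f.; limit is 2.
Rounded to 2 significant figures: 1.1 × 10³.

1.1 × 10³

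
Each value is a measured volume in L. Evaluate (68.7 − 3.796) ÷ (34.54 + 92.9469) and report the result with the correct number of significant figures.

0.509

68.7 − 3.796 = 64.904, limited to 1 d.p. → 3 s.f.; 34.54 + 92.9469 = 127.4869, limited to 2 d.p. → 5 s.f.
Carrying full precision, 64.904 ÷ 127.4869 = 0.509103288259…; keep min(3, 5) = 3 s.f.
Rounded to 3 significant figures: 0.509.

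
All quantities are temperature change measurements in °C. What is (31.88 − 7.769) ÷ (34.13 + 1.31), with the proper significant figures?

0.6803

31.88 − 7.769 = 24.111, limited to 2 d.p. → 4 s.f.; 34.13 + 1.31 = 35.44, limited to 2 d.p. → 4 s.f.
Carrying full precision, 24.111 ÷ 35.44 = 0.680332957111…; keep min(4, 4) = 4 s.f.
Rounded to 4 significant figures: 0.6803.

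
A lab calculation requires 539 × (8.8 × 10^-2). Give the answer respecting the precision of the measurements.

47

539 × (8.8 × 10^-2) = 47.432
Multiplication/division keeps the fewest significant figures: 539 → 3 s.f., 8.8 × 10^-2 → 2 s.f.; limit is 2.
Rounded to 2 significant figures: 47.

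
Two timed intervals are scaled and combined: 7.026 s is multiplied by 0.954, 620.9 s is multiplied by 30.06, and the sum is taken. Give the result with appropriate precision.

7.026 × 0.954 = 6.702804 → 6.70 s (3 s.f., last digit at the 10^-2 place).
620.9 × 30.06 = 18664.254 → 1.866 × 10^4 s (4 s.f., last digit at the 10^1 place).
Sum: 18670.956804 s; keep the coarser place, 10^1.
Result: 1.867 × 10^4 s.

1.867 × 10^4 s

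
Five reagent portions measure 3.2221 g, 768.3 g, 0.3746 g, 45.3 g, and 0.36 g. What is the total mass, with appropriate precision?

817.6 g

3.2221 g + 768.3 g + 0.3746 g + 45.3 g + 0.36 g = 817.5567 g.
Addition/subtraction keeps the fewest decimal places: 3.2221 → 4 decimal places, 768.3 → 1 decimal place, 0.3746 → 4 decimal places, 45.3 → 1 decimal place, 0.36 → 2 decimal places; limit is 1.
Rounded to 1 decimal place: 817.6 g.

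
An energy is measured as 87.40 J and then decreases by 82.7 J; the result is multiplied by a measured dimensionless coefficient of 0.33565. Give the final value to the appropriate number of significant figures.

87.40 J − 82.7 J = 4.70 J; the difference is limited to 1 decimal place (2 s.f.).
Carrying full precision, 4.70 × 0.33565 = 1.577555 J; 0.33565 has 5 s.f., so the result keeps min(2, 5) = 2 s.f.
Rounded to 2 significant figures: 1.6 J.

1.6 J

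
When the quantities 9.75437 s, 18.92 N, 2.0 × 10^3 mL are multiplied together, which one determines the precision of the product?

2.0 × 10^3 mL

9.75437 s → 6 s.f.; 18.92 N → 4 s.f.; 2.0 × 10^3 mL → 2 s.f.
The fewest is 2 significant figures, from 2.0 × 10^3 mL.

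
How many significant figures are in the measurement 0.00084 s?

2

0.00084: leading zeros are not significant.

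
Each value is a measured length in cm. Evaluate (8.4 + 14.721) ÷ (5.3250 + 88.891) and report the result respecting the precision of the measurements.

8.4 + 14.721 = 23.121, limited to 1 d.p. → 3 s.f.; 5.3250 + 88.891 = 94.2160, limited to 3 d.p. → 5 s.f.
Carrying full precision, 23.121 ÷ 94.2160 = 0.245404177634…; keep min(3, 5) = 3 s.f.
Rounded to 3 significant figures: 0.245.

0.245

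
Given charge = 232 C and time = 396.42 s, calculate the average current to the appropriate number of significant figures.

5.85 × 10⁻¹ A

average current = 232 C ÷ 396.42 s = 0.585237879017… A.
232 has 3 significant figures; 396.42 has 5.
Division/multiplication keeps the fewest: 3 significant figures.
Rounded: 5.85 × 10⁻¹ A.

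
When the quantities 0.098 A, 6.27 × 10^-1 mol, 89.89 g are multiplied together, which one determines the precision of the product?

0.098 A → 2 s.f.; 6.27 × 10^-1 mol → 3 s.f.; 89.89 g → 4 s.f.
The fewest is 2 significant figures, from 0.098 A.

0.098 A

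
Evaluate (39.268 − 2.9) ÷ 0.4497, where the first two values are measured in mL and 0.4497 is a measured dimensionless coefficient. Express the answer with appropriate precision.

80.9 mL

39.268 mL − 2.9 mL = 36.368 mL; the difference is limited to 1 decimal place (3 s.f.).
Carrying full precision, 36.368 ÷ 0.4497 = 80.8716922393… mL; 0.4497 has 4 s.f., so the result keeps min(3, 4) = 3 s.f.
Rounded to 3 significant figures: 80.9 mL.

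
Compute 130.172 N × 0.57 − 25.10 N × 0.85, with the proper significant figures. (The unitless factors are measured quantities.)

53 N

130.172 × 0.57 = 74.19804 → 74 N (2 s.f., last digit at the 10^0 place).
25.10 × 0.85 = 21.335 → 21 N (2 s.f., last digit at the 10^0 place).
Difference: 52.86304 N; keep the coarser place, 10^0.
Result: 53 N.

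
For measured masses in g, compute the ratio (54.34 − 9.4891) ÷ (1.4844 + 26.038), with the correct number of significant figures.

1.630

54.34 − 9.4891 = 44.8509, limited to 2 d.p. → 4 s.f.; 1.4844 + 26.038 = 27.5224, limited to 3 d.p. → 5 s.f.
Carrying full precision, 44.8509 ÷ 27.5224 = 1.62961442316…; keep min(4, 5) = 4 s.f.
Rounded to 4 significant figures: 1.630.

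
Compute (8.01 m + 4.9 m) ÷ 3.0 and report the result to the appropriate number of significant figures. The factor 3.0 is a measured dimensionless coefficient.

4.3 m

8.01 m + 4.9 m = 12.91 m; the sum is limited to 1 decimal place (3 s.f.).
Carrying full precision, 12.91 ÷ 3.0 = 4.30333333333… m; 3.0 has 2 s.f., so the result keeps min(3, 2) = 2 s.f.
Rounded to 2 significant figures: 4.3 m.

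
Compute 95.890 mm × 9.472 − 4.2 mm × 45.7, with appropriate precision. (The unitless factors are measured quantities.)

95.890 × 9.472 = 908.27008 → 908.3 mm (4 s.f., last digit at the 10^-1 place).
4.2 × 45.7 = 191.94 → 1.9 × 10² mm (2 s.f., last digit at the 10^1 place).
Difference: 716.33008 mm; keep the coarser place, 10^1.
Result: 7.2 × 10² mm.

7.2 × 10² mm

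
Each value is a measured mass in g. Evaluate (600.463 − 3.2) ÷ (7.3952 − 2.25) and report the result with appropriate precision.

116

600.463 − 3.2 = 597.263, limited to 1 d.p. → 4 s.f.; 7.3952 − 2.25 = 5.1452, limited to 2 d.p. → 3 s.f.
Carrying full precision, 597.263 ÷ 5.1452 = 116.081590609…; keep min(4, 3) = 3 s.f.
Rounded to 3 significant figures: 116.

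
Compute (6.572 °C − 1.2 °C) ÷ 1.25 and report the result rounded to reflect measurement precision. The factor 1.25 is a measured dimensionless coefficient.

6.572 °C − 1.2 °C = 5.372 °C; the difference is limited to 1 decimal place (2 s.f.).
Carrying full precision, 5.372 ÷ 1.25 = 4.2976 °C; 1.25 has 3 s.f., so the result keeps min(2, 3) = 2 s.f.
Rounded to 2 significant figures: 4.3 °C.

4.3 °C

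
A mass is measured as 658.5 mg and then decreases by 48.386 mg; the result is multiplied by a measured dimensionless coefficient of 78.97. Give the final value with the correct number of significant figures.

4.818 × 10⁴ mg

658.5 mg − 48.386 mg = 610.114 mg; the difference is limited to 1 decimal place (4 s.f.).
Carrying full precision, 610.114 × 78.97 = 48180.70258 mg; 78.97 has 4 s.f., so the result keeps min(4, 4) = 4 s.f.
Rounded to 4 significant figures: 4.818 × 10⁴ mg.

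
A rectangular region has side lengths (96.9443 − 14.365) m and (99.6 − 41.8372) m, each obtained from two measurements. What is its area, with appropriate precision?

4.77 × 10^3 m²

96.9443 − 14.365 = 82.5793, limited to 3 d.p. → 5 s.f.; 99.6 − 41.8372 = 57.7628, limited to 1 d.p. → 3 s.f.
Carrying full precision, 82.5793 × 57.7628 = 4770.01159004; keep min(5, 3) = 3 s.f.
Rounded to 3 significant figures: 4.77 × 10^3 m².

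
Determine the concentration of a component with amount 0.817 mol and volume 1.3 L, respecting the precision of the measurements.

concentration = 0.817 mol ÷ 1.3 L = 0.628461538462… mol/L.
0.817 has 3 significant figures; 1.3 has 2.
Division/multiplication keeps the fewest: 2 significant figures.
Rounded: 0.63 mol/L.

0.63 mol/L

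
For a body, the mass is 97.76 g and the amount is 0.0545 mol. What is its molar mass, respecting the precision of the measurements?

1.79 × 10³ g/mol

molar mass = 97.76 g ÷ 0.0545 mol = 1793.76146789… g/mol.
97.76 has 4 significant figures; 0.0545 has 3.
Division/multiplication keeps the fewest: 3 significant figures.
Rounded: 1.79 × 10³ g/mol.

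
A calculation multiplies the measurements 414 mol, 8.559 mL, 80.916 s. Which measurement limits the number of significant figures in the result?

414 mol → 3 s.f.; 8.559 mL → 4 s.f.; 80.916 s → 5 s.f.
The fewest is 3 significant figures, from 414 mol.

414 mol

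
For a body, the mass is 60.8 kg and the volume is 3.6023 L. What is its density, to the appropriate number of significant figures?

density = 60.8 kg ÷ 3.6023 L = 16.8781056547… kg/L.
60.8 has 3 significant figures; 3.6023 has 5.
Division/multiplication keeps the fewest: 3 significant figures.
Rounded: 16.9 kg/L.

16.9 kg/L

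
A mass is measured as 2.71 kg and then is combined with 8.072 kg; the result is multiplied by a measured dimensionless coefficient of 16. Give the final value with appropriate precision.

1.7 × 10² kg

2.71 kg + 8.072 kg = 10.782 kg; the sum is limited to 2 decimal places (4 s.f.).
Carrying full precision, 10.782 × 16 = 172.512 kg; 16 has 2 s.f., so the result keeps min(4, 2) = 2 s.f.
Rounded to 2 significant figures: 1.7 × 10² kg.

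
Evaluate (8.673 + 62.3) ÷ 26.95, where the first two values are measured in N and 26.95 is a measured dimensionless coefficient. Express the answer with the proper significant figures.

8.673 N + 62.3 N = 70.973 N; the sum is limited to 1 decimal place (3 s.f.).
Carrying full precision, 70.973 ÷ 26.95 = 2.63350649351… N; 26.95 has 4 s.f., so the result keeps min(3, 4) = 3 s.f.
Rounded to 3 significant figures: 2.63 N.

2.63 N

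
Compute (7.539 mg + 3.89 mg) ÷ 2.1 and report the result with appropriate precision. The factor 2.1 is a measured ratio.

5.4 mg

7.539 mg + 3.89 mg = 11.429 mg; the sum is limited to 2 decimal places (4 s.f.).
Carrying full precision, 11.429 ÷ 2.1 = 5.44238095238… mg; 2.1 has 2 s.f., so the result keeps min(4, 2) = 2 s.f.
Rounded to 2 significant figures: 5.4 mg.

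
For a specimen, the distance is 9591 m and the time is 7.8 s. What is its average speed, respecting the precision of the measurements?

average speed = 9591 m ÷ 7.8 s = 1229.61538462… m/s.
9591 has 4 significant figures; 7.8 has 2.
Division/multiplication keeps the fewest: 2 significant figures.
Rounded: 1.2 × 10³ m/s.

1.2 × 10³ m/s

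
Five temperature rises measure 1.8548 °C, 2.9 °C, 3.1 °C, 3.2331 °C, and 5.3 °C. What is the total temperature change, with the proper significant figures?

1.8548 °C + 2.9 °C + 3.1 °C + 3.2331 °C + 5.3 °C = 16.3879 °C.
Addition/subtraction keeps the fewest decimal places: 1.8548 → 4 decimal places, 2.9 → 1 decimal place, 3.1 → 1 decimal place, 3.2331 → 4 decimal places, 5.3 → 1 decimal place; limit is 1.
Rounded to 1 decimal place: 16.4 °C.

16.4 °C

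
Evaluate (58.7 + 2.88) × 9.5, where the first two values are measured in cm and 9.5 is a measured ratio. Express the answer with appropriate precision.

5.9 × 10² cm

58.7 cm + 2.88 cm = 61.58 cm; the sum is limited to 1 decimal place (3 s.f.).
Carrying full precision, 61.58 × 9.5 = 585.01 cm; 9.5 has 2 s.f., so the result keeps min(3, 2) = 2 s.f.
Rounded to 2 significant figures: 5.9 × 10² cm.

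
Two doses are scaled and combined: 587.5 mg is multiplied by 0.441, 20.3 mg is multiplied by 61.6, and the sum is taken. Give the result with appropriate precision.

587.5 × 0.441 = 259.0875 → 259 mg (3 s.f., last digit at the 10^0 place).
20.3 × 61.6 = 1250.48 → 1.25 × 10^3 mg (3 s.f., last digit at the 10^1 place).
Sum: 1509.5675 mg; keep the coarser place, 10^1.
Result: 1.51 × 10^3 mg.

1.51 × 10^3 mg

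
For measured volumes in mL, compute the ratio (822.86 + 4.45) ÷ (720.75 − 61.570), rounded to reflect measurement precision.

822.86 + 4.45 = 827.31, limited to 2 d.p. → 5 s.f.; 720.75 − 61.570 = 659.180, limited to 2 d.p. → 5 s.f.
Carrying full precision, 827.31 ÷ 659.180 = 1.25505931612…; keep min(5, 5) = 5 s.f.
Rounded to 5 significant figures: 1.2551.

1.2551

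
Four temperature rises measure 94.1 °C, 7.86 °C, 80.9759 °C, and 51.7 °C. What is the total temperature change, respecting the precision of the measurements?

234.6 °C

94.1 °C + 7.86 °C + 80.9759 °C + 51.7 °C = 234.6359 °C.
Addition/subtraction keeps the fewest decimal places: 94.1 → 1 decimal place, 7.86 → 2 decimal places, 80.9759 → 4 decimal places, 51.7 → 1 decimal place; limit is 1.
Rounded to 1 decimal place: 234.6 °C.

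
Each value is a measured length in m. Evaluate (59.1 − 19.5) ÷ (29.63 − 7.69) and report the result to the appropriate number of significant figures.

1.80

59.1 − 19.5 = 39.6, limited to 1 d.p. → 3 s.f.; 29.63 − 7.69 = 21.94, limited to 2 d.p. → 4 s.f.
Carrying full precision, 39.6 ÷ 21.94 = 1.80492251595…; keep min(3, 4) = 3 s.f.
Rounded to 3 significant figures: 1.80.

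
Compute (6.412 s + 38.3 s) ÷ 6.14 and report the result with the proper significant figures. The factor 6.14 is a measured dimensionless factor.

6.412 s + 38.3 s = 44.712 s; the sum is limited to 1 decimal place (3 s.f.).
Carrying full precision, 44.712 ÷ 6.14 = 7.28208469055… s; 6.14 has 3 s.f., so the result keeps min(3, 3) = 3 s.f.
Rounded to 3 significant figures: 7.28 s.

7.28 s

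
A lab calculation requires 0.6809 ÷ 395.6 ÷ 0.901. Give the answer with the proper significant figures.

0.6809 ÷ 395.6 ÷ 0.901 = 0.00191030301126…
Multiplication/division keeps the fewest significant figures: 0.6809 → 4 s.f., 395.6 → 4 s.f., 0.901 → 3 s.f.; limit is 3.
Rounded to 3 significant figures: 0.00191.

0.00191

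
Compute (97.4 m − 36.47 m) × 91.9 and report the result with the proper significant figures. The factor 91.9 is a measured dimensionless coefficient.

97.4 m − 36.47 m = 60.93 m; the difference is limited to 1 decimal place (3 s.f.).
Carrying full precision, 60.93 × 91.9 = 5599.467 m; 91.9 has 3 s.f., so the result keeps min(3, 3) = 3 s.f.
Rounded to 3 significant figures: 5.60 × 10³ m.

5.60 × 10³ m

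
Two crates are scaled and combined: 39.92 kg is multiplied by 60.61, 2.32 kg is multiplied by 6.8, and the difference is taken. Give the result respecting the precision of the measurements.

2404 kg

39.92 × 60.61 = 2419.5512 → 2.420 × 10^3 kg (4 s.f., last digit at the 10^0 place).
2.32 × 6.8 = 15.776 → 16 kg (2 s.f., last digit at the 10^0 place).
Difference: 2403.7752 kg; keep the coarser place, 10^0.
Result: 2404 kg.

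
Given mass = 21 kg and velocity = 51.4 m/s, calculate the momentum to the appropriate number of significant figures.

momentum = 21 kg × 51.4 m/s = 1079.4 kg·m/s.
21 has 2 significant figures; 51.4 has 3.
Division/multiplication keeps the fewest: 2 significant figures.
Rounded: 1.1 × 10³ kg·m/s.

1.1 × 10³ kg·m/s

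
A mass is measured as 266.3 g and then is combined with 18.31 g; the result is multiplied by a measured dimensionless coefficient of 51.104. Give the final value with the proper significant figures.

266.3 g + 18.31 g = 284.61 g; the sum is limited to 1 decimal place (4 s.f.).
Carrying full precision, 284.61 × 51.104 = 14544.70944 g; 51.104 has 5 s.f., so the result keeps min(4, 5) = 4 s.f.
Rounded to 4 significant figures: 1.454 × 10⁴ g.

1.454 × 10⁴ g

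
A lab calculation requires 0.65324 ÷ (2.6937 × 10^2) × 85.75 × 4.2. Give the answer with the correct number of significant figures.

0.65324 ÷ (2.6937 × 10^2) × 85.75 × 4.2 = 0.873387481902…
Multiplication/division keeps the fewest significant figures: 0.65324 → 5 s.f., 2.6937 × 10^2 → 5 s.f., 85.75 → 4 s.f., 4.2 → 2 s.f.; limit is 2.
Rounded to 2 significant figures: 0.87.

0.87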